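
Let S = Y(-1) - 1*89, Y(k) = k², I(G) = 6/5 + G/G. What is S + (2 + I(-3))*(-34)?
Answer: -1154/5 ≈ -230.80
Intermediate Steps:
I(G) = 11/5 (I(G) = 6*(⅕) + 1 = 6/5 + 1 = 11/5)
S = -88 (S = (-1)² - 1*89 = 1 - 89 = -88)
S + (2 + I(-3))*(-34) = -88 + (2 + 11/5)*(-34) = -88 + (21/5)*(-34) = -88 - 714/5 = -1154/5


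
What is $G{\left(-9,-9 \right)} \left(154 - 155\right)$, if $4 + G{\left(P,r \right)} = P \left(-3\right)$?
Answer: $-23$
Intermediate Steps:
$G{\left(P,r \right)} = -4 - 3 P$ ($G{\left(P,r \right)} = -4 + P \left(-3\right) = -4 - 3 P$)
$G{\left(-9,-9 \right)} \left(154 - 155\right) = \left(-4 - -27\right) \left(154 - 155\right) = \left(-4 + 27\right) \left(-1\right) = 23 \left(-1\right) = -23$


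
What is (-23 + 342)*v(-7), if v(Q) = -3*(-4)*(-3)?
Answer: -11484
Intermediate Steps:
v(Q) = -36 (v(Q) = 12*(-3) = -36)
(-23 + 342)*v(-7) = (-23 + 342)*(-36) = 319*(-36) = -11484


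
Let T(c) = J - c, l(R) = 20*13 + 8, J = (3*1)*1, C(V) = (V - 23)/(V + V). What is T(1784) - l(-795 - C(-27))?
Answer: -2049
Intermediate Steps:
C(V) = (-23 + V)/(2*V) (C(V) = (-23 + V)/((2*V)) = (-23 + V)*(1/(2*V)) = (-23 + V)/(2*V))
J = 3 (J = 3*1 = 3)
l(R) = 268 (l(R) = 260 + 8 = 268)
T(c) = 3 - c
T(1784) - l(-795 - C(-27)) = (3 - 1*1784) - 1*268 = (3 - 1784) - 268 = -1781 - 268 = -2049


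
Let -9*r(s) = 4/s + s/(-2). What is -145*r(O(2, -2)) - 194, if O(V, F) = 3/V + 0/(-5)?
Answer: -17617/108 ≈ -163.12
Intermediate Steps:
O(V, F) = 3/V (O(V, F) = 3/V + 0*(-⅕) = 3/V + 0 = 3/V)
r(s) = -4/(9*s) + s/18 (r(s) = -(4/s + s/(-2))/9 = -(4/s + s*(-½))/9 = -(4/s - s/2)/9 = -4/(9*s) + s/18)
-145*r(O(2, -2)) - 194 = -145*(-8 + (3/2)²)/(18*(3/2)) - 194 = -145*(-8 + (3*(½))²)/(18*(3*(½))) - 194 = -145*(-8 + (3/2)²)/(18*3/2) - 194 = -145*2*(-8 + 9/4)/(18*3) - 194 = -145*2*(-23)/(18*3*4) - 194 = -145*(-23/108) - 194 = 3335/108 - 194 = -17617/108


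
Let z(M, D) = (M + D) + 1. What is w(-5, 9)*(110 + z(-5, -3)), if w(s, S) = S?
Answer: 927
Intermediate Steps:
z(M, D) = 1 + D + M (z(M, D) = (D + M) + 1 = 1 + D + M)
w(-5, 9)*(110 + z(-5, -3)) = 9*(110 + (1 - 3 - 5)) = 9*(110 - 7) = 9*103 = 927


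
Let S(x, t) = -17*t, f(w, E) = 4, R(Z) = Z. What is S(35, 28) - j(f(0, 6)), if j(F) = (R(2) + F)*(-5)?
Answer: -446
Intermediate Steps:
j(F) = -10 - 5*F (j(F) = (2 + F)*(-5) = -10 - 5*F)
S(35, 28) - j(f(0, 6)) = -17*28 - (-10 - 5*4) = -476 - (-10 - 20) = -476 - 1*(-30) = -476 + 30 = -446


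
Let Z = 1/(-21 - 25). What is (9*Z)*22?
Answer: -99/23 ≈ -4.3043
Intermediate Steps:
Z = -1/46 (Z = 1/(-46) = -1/46 ≈ -0.021739)
(9*Z)*22 = (9*(-1/46))*22 = -9/46*22 = -99/23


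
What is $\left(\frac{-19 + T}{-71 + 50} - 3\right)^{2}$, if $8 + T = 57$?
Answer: $\frac{961}{49} \approx 19.612$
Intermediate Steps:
$T = 49$ ($T = -8 + 57 = 49$)
$\left(\frac{-19 + T}{-71 + 50} - 3\right)^{2} = \left(\frac{-19 + 49}{-71 + 50} - 3\right)^{2} = \left(\frac{30}{-21} - 3\right)^{2} = \left(30 \left(- \frac{1}{21}\right) - 3\right)^{2} = \left(- \frac{10}{7} - 3\right)^{2} = \left(- \frac{31}{7}\right)^{2} = \frac{961}{49}$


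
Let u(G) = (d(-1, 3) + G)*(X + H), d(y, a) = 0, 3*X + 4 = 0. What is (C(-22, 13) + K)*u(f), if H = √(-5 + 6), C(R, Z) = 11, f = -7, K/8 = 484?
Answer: 27181/3 ≈ 9060.3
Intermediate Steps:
K = 3872 (K = 8*484 = 3872)
X = -4/3 (X = -4/3 + (⅓)*0 = -4/3 + 0 = -4/3 ≈ -1.3333)
H = 1 (H = √1 = 1)
u(G) = -G/3 (u(G) = (0 + G)*(-4/3 + 1) = G*(-⅓) = -G/3)
(C(-22, 13) + K)*u(f) = (11 + 3872)*(-⅓*(-7)) = 3883*(7/3) = 27181/3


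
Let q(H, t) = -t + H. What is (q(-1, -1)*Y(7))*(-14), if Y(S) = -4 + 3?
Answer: 0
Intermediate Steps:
Y(S) = -1
q(H, t) = H - t
(q(-1, -1)*Y(7))*(-14) = ((-1 - 1*(-1))*(-1))*(-14) = ((-1 + 1)*(-1))*(-14) = (0*(-1))*(-14) = 0*(-14) = 0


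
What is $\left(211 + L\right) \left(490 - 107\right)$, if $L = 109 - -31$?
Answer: $134433$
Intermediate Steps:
$L = 140$ ($L = 109 + 31 = 140$)
$\left(211 + L\right) \left(490 - 107\right) = \left(211 + 140\right) \left(490 - 107\right) = 351 \cdot 383 = 134433$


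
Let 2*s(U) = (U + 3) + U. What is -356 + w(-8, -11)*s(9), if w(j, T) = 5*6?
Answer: -41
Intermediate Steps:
w(j, T) = 30
s(U) = 3/2 + U (s(U) = ((U + 3) + U)/2 = ((3 + U) + U)/2 = (3 + 2*U)/2 = 3/2 + U)
-356 + w(-8, -11)*s(9) = -356 + 30*(3/2 + 9) = -356 + 30*(21/2) = -356 + 315 = -41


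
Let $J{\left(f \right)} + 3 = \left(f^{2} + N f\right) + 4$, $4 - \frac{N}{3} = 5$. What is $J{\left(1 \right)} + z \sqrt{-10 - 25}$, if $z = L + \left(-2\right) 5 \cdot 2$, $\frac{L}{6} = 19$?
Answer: $-1 + 94 i \sqrt{35} \approx -1.0 + 556.11 i$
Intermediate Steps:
$N = -3$ ($N = 12 - 15 = -3$)
$L = 114$ ($L = 6 \cdot 19 = 114$)
$J{\left(f \right)} = 1 + f^{2} - 3 f$ ($J{\left(f \right)} = -3 + \left(\left(f^{2} - 3 f\right) + 4\right) = -3 + \left(4 + f^{2} - 3 f\right) = 1 + f^{2} - 3 f$)
$z = 94$ ($z = 114 + \left(-2\right) 5 \cdot 2 = 114 - 20 = 94$)
$J{\left(1 \right)} + z \sqrt{-10 - 25} = \left(1 + 1^{2} - 3\right) + 94 \sqrt{-10 - 25} = \left(1 + 1 - 3\right) + 94 \sqrt{-35} = -1 + 94 i \sqrt{35}$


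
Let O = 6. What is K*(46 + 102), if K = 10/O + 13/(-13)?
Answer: 296/3 ≈ 98.667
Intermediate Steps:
K = 2/3 (K = 10/6 + 13/(-13) = 10*(1/6) + 13*(-1/13) = 5/3 - 1 = 2/3 ≈ 0.66667)
K*(46 + 102) = 2*(46 + 102)/3 = (2/3)*148 = 296/3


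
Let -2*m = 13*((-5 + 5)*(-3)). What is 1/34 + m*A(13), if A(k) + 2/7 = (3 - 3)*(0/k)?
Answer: 1/34 ≈ 0.029412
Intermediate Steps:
A(k) = -2/7 (A(k) = -2/7 + (3 - 3)*(0/k) = -2/7 + 0*0 = -2/7 + 0 = -2/7)
m = 0 (m = -13*(-5 + 5)*(-3)/2 = -13*0*(-3)/2 = -13*0/2 = -1/2*0 = 0)
1/34 + m*A(13) = 1/34 + 0*(-2/7) = 1/34 + 0 = 1/34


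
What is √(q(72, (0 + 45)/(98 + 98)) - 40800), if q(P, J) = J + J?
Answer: I*√7996710/14 ≈ 201.99*I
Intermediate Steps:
q(P, J) = 2*J
√(q(72, (0 + 45)/(98 + 98)) - 40800) = √(2*((0 + 45)/(98 + 98)) - 40800) = √(2*(45/196) - 40800) = √(45/98 - 40800) = √(-3998355/98) = I*√7996710/14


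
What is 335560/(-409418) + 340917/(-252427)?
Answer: -112140980213/51674078743 ≈ -2.1702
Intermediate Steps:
335560/(-409418) + 340917/(-252427) = 335560*(-1/409418) + 340917*(-1/252427) = -167780/204709 - 340917/252427 = -112140980213/51674078743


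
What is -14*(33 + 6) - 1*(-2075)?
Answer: 1529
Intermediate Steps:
-14*(33 + 6) - 1*(-2075) = -14*39 + 2075 = -546 + 2075 = 1529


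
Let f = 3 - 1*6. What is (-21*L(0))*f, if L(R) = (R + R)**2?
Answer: 0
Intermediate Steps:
f = -3 (f = 3 - 6 = -3)
L(R) = 4*R**2 (L(R) = (2*R)**2 = 4*R**2)
(-21*L(0))*f = -84*0**2*(-3) = -84*0*(-3) = -21*0*(-3) = 0*(-3) = 0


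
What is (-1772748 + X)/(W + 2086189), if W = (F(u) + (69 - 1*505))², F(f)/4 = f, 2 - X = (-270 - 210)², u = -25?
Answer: -2003146/2373485 ≈ -0.84397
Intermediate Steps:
X = -230398 (X = 2 - (-270 - 210)² = 2 - 1*(-480)² = 2 - 1*230400 = 2 - 230400 = -230398)
F(f) = 4*f
W = 287296 (W = (4*(-25) + (69 - 1*505))² = (-100 + (69 - 505))² = (-100 - 436)² = (-536)² = 287296)
(-1772748 + X)/(W + 2086189) = (-1772748 - 230398)/(287296 + 2086189) = -2003146/2373485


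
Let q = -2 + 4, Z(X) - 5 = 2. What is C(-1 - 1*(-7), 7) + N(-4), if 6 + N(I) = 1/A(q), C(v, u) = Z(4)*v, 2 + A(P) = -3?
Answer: 179/5 ≈ 35.800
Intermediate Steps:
Z(X) = 7 (Z(X) = 5 + 2 = 7)
q = 2
A(P) = -5 (A(P) = -2 - 3 = -5)
C(v, u) = 7*v
N(I) = -31/5 (N(I) = -6 + 1/(-5) = -6 - 1/5 = -31/5)
C(-1 - 1*(-7), 7) + N(-4) = 7*(-1 - 1*(-7)) - 31/5 = 7*(-1 + 7) - 31/5 = 7*6 - 31/5 = 42 - 31/5 = 179/5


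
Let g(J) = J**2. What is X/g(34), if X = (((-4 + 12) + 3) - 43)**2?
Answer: 256/289 ≈ 0.88581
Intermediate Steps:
X = 1024 (X = ((8 + 3) - 43)**2 = (11 - 43)**2 = (-32)**2 = 1024)
X/g(34) = 1024/(34**2) = 1024/1156 = 1024*(1/1156) = 256/289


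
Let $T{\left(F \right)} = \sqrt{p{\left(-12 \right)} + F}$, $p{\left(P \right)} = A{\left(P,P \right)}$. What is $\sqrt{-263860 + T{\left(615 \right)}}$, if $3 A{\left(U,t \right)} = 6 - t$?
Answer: $\sqrt{-263860 + 3 \sqrt{69}} \approx 513.65 i$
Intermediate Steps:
$A{\left(U,t \right)} = 2 - \frac{t}{3}$ ($A{\left(U,t \right)} = \frac{6 - t}{3} = 2 - \frac{t}{3}$)
$p{\left(P \right)} = 2 - \frac{P}{3}$
$T{\left(F \right)} = \sqrt{6 + F}$ ($T{\left(F \right)} = \sqrt{\left(2 - -4\right) + F} = \sqrt{\left(2 + 4\right) + F} = \sqrt{6 + F}$)
$\sqrt{-263860 + T{\left(615 \right)}} = \sqrt{-263860 + \sqrt{6 + 615}} = \sqrt{-263860 + \sqrt{621}} = \sqrt{-263860 + 3 \sqrt{69}}$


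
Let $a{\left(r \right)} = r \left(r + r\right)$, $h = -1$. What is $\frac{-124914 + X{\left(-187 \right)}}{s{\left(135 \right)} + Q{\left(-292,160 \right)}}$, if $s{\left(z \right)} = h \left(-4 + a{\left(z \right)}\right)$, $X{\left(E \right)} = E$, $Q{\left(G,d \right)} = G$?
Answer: $\frac{125101}{36738} \approx 3.4052$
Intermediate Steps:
$a{\left(r \right)} = 2 r^{2}$ ($a{\left(r \right)} = r 2 r = 2 r^{2}$)
$s{\left(z \right)} = 4 - 2 z^{2}$ ($s{\left(z \right)} = - (-4 + 2 z^{2}) = 4 - 2 z^{2}$)
$\frac{-124914 + X{\left(-187 \right)}}{s{\left(135 \right)} + Q{\left(-292,160 \right)}} = \frac{-124914 - 187}{\left(4 - 2 \cdot 135^{2}\right) - 292} = - \frac{125101}{\left(4 - 36450\right) - 292} = - \frac{125101}{-36446 - 292} = - \frac{125101}{-36738} = \left(-125101\right) \left(- \frac{1}{36738}\right) = \frac{125101}{36738}$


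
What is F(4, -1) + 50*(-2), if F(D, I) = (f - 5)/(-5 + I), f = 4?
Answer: -599/6 ≈ -99.833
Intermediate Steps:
F(D, I) = -1/(-5 + I) (F(D, I) = (4 - 5)/(-5 + I) = -1/(-5 + I))
F(4, -1) + 50*(-2) = -1/(-5 - 1) + 50*(-2) = -1/(-6) - 100 = -1*(-1/6) - 100 = 1/6 - 100 = -599/6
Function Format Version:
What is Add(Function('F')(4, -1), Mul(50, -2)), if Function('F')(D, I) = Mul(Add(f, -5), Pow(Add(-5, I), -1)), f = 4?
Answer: Rational(-599, 6) ≈ -99.833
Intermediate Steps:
Function('F')(D, I) = Mul(-1, Pow(Add(-5, I), -1)) (Function('F')(D, I) = Mul(Add(4, -5), Pow(Add(-5, I), -1)) = Mul(-1, Pow(Add(-5, I), -1)))
Add(Function('F')(4, -1), Mul(50, -2)) = Add(Mul(-1, Pow(Add(-5, -1), -1)), Mul(50, -2)) = Add(Mul(-1, Pow(-6, -1)), -100) = Add(Mul(-1, Rational(-1, 6)), -100) = Add(Rational(1, 6), -100) = Rational(-599, 6)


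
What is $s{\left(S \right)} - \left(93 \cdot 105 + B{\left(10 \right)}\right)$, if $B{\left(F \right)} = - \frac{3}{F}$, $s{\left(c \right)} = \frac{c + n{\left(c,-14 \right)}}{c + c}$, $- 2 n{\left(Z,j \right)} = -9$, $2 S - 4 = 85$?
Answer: $- \frac{8690093}{890} \approx -9764.2$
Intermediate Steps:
$S = \frac{89}{2}$ ($S = 2 + \frac{1}{2} \cdot 85 = 2 + \frac{85}{2} = \frac{89}{2} \approx 44.5$)
$n{\left(Z,j \right)} = \frac{9}{2}$ ($n{\left(Z,j \right)} = \left(- \frac{1}{2}\right) \left(-9\right) = \frac{9}{2}$)
$s{\left(c \right)} = \frac{\frac{9}{2} + c}{2 c}$ ($s{\left(c \right)} = \frac{c + \frac{9}{2}}{c + c} = \frac{\frac{9}{2} + c}{2 c}$)
$s{\left(S \right)} - \left(93 \cdot 105 + B{\left(10 \right)}\right) = \frac{9 + 2 \cdot \frac{89}{2}}{4 \cdot \frac{89}{2}} - \left(93 \cdot 105 - \frac{3}{10}\right) = \frac{1}{4} \cdot \frac{2}{89} \left(9 + 89\right) - \left(9765 - \frac{3}{10}\right) = \frac{1}{4} \cdot \frac{2}{89} \cdot 98 - \left(9765 - \frac{3}{10}\right) = \frac{49}{89} - \frac{97647}{10} = - \frac{8690093}{890}$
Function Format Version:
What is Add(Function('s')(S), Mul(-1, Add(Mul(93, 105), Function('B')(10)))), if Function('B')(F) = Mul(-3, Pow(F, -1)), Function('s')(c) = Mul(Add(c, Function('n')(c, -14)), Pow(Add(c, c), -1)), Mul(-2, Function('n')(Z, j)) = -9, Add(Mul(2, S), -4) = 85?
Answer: Rational(-8690093, 890) ≈ -9764.2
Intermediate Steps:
S = Rational(89, 2) (S = Add(2, Mul(Rational(1, 2), 85)) = Add(2, Rational(85, 2)) = Rational(89, 2) ≈ 44.500)
Function('n')(Z, j) = Rational(9, 2) (Function('n')(Z, j) = Mul(Rational(-1, 2), -9) = Rational(9, 2))
Function('s')(c) = Mul(Rational(1, 2), Pow(c, -1), Add(Rational(9, 2), c)) (Function('s')(c) = Mul(Add(c, Rational(9, 2)), Pow(Add(c, c), -1)) = Mul(Add(Rational(9, 2), c), Pow(Mul(2, c), -1)) = Mul(Add(Rational(9, 2), c), Mul(Rational(1, 2), Pow(c, -1))) = Mul(Rational(1, 2), Pow(c, -1), Add(Rational(9, 2), c)))
Add(Function('s')(S), Mul(-1, Add(Mul(93, 105), Function('B')(10)))) = Add(Mul(Rational(1, 4), Pow(Rational(89, 2), -1), Add(9, Mul(2, Rational(89, 2)))), Mul(-1, Add(Mul(93, 105), Mul(-3, Pow(10, -1))))) = Add(Mul(Rational(1, 4), Rational(2, 89), Add(9, 89)), Mul(-1, Add(9765, Mul(-3, Rational(1, 10))))) = Add(Mul(Rational(1, 4), Rational(2, 89), 98), Mul(-1, Add(9765, Rational(-3, 10)))) = Add(Rational(49, 89), Mul(-1, Rational(97647, 10))) = Add(Rational(49, 89), Rational(-97647, 10)) = Rational(-8690093, 890)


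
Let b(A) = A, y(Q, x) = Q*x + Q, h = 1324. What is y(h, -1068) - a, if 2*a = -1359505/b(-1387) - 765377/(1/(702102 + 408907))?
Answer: 589709339889297/1387 ≈ 4.2517e+11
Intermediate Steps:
y(Q, x) = Q + Q*x
a = -589711299315293/1387 (a = (-1359505/(-1387) - 765377/(1/(702102 + 408907)))/2 = (-1359505*(-1/1387) - 765377/(1/1111009))/2 = (1359505/1387 - 765377/1/1111009)/2 = (1359505/1387 - 765377*1111009)/2 = (1359505/1387 - 850340735393)/2 = (1/2)*(-1179422598630586/1387) = -589711299315293/1387 ≈ -4.2517e+11)
y(h, -1068) - a = 1324*(1 - 1068) - 1*(-589711299315293/1387) = 1324*(-1067) + 589711299315293/1387 = -1412708 + 589711299315293/1387 = 589709339889297/1387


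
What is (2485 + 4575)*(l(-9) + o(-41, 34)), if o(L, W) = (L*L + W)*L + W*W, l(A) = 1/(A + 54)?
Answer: -4394361448/9 ≈ -4.8826e+8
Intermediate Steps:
l(A) = 1/(54 + A)
o(L, W) = W² + L*(W + L²) (o(L, W) = (L² + W)*L + W² = (W + L²)*L + W² = L*(W + L²) + W² = W² + L*(W + L²))
(2485 + 4575)*(l(-9) + o(-41, 34)) = (2485 + 4575)*(1/(54 - 9) + ((-41)³ + 34² - 41*34)) = 7060*(1/45 + (-68921 + 1156 - 1394)) = 7060*(1/45 - 69159) = 7060*(-3112154/45) = -4394361448/9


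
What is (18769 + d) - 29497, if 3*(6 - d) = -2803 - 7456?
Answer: -21907/3 ≈ -7302.3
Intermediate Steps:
d = 10277/3 (d = 6 - (-2803 - 7456)/3 = 6 - 1/3*(-10259) = 6 + 10259/3 = 10277/3 ≈ 3425.7)
(18769 + d) - 29497 = (18769 + 10277/3) - 29497 = 66584/3 - 29497 = -21907/3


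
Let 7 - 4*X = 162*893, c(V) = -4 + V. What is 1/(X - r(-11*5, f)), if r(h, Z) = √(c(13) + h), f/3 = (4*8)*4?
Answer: -578636/20926227017 + 16*I*√46/20926227017 ≈ -2.7651e-5 + 5.1857e-9*I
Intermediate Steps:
f = 384 (f = 3*((4*8)*4) = 3*(32*4) = 3*128 = 384)
X = -144659/4 (X = 7/4 - 81*893/2 = 7/4 - ¼*144666 = 7/4 - 72333/2 = -144659/4 ≈ -36165.)
r(h, Z) = √(9 + h) (r(h, Z) = √((-4 + 13) + h) = √(9 + h))
1/(X - r(-11*5, f)) = 1/(-144659/4 - √(9 - 11*5)) = 1/(-144659/4 - √(9 - 55)) = 1/(-144659/4 - √(-46)) = 1/(-144659/4 - I*√46)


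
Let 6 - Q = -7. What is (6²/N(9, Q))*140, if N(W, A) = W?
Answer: 560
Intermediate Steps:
Q = 13 (Q = 6 - 1*(-7) = 6 + 7 = 13)
(6²/N(9, Q))*140 = (6²/9)*140 = (36*(⅑))*140 = 4*140 = 560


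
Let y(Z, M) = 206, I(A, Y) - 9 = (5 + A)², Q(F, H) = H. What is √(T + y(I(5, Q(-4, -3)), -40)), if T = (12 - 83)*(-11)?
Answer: √987 ≈ 31.417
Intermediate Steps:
T = 781 (T = -71*(-11) = 781)
I(A, Y) = 9 + (5 + A)²
√(T + y(I(5, Q(-4, -3)), -40)) = √(781 + 206) = √987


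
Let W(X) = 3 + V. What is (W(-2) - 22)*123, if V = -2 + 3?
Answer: -2214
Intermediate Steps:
V = 1
W(X) = 4 (W(X) = 3 + 1 = 4)
(W(-2) - 22)*123 = (4 - 22)*123 = -18*123 = -2214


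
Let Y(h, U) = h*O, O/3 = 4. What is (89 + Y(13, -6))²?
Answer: 60025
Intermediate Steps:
O = 12 (O = 3*4 = 12)
Y(h, U) = 12*h (Y(h, U) = h*12 = 12*h)
(89 + Y(13, -6))² = (89 + 12*13)² = (89 + 156)² = 245² = 60025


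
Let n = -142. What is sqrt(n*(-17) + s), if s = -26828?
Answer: I*sqrt(24414) ≈ 156.25*I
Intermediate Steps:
sqrt(n*(-17) + s) = sqrt(-142*(-17) - 26828) = sqrt(2414 - 26828) = sqrt(-24414) = I*sqrt(24414)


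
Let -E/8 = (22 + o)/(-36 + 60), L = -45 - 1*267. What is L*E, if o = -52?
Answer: -3120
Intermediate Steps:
L = -312 (L = -45 - 267 = -312)
E = 10 (E = -8*(22 - 52)/(-36 + 60) = -(-240)/24 = -8*(-5/4) = 10)
L*E = -312*10 = -3120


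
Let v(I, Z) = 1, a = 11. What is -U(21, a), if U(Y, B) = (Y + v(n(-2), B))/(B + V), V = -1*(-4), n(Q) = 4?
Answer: -22/15 ≈ -1.4667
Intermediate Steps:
V = 4
U(Y, B) = (1 + Y)/(4 + B) (U(Y, B) = (Y + 1)/(B + 4) = (1 + Y)/(4 + B))
-U(21, a) = -(1 + 21)/(4 + 11) = -22/15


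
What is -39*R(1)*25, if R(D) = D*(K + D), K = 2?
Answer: -2925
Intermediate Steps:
R(D) = D*(2 + D)
-39*R(1)*25 = -39*(2 + 1)*25 = -39*3*25 = -117*25 = -2925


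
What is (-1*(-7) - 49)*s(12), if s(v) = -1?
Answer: 42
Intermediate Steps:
(-1*(-7) - 49)*s(12) = (-1*(-7) - 49)*(-1) = (7 - 49)*(-1) = -42*(-1) = 42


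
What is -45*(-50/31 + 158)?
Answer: -218160/31 ≈ -7037.4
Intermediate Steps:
-45*(-50/31 + 158) = -45*4848/31 = -218160/31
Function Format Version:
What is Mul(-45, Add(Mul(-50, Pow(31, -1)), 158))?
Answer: Rational(-218160, 31) ≈ -7037.4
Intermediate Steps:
Mul(-45, Add(Mul(-50, Pow(31, -1)), 158)) = Mul(-45, Add(Mul(-50, Rational(1, 31)), 158)) = Mul(-45, Add(Rational(-50, 31), 158)) = Mul(-45, Rational(4848, 31)) = Rational(-218160, 31)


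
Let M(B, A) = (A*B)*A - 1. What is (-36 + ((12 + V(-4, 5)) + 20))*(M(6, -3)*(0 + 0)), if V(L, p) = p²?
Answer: 0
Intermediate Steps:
M(B, A) = -1 + B*A² (M(B, A) = B*A² - 1 = -1 + B*A²)
(-36 + ((12 + V(-4, 5)) + 20))*(M(6, -3)*(0 + 0)) = (-36 + ((12 + 5²) + 20))*((-1 + 6*(-3)²)*(0 + 0)) = (-36 + ((12 + 25) + 20))*((-1 + 6*9)*0) = (-36 + (37 + 20))*((-1 + 54)*0) = (-36 + 57)*(53*0) = 21*0 = 0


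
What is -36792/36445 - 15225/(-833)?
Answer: 74889627/4336955 ≈ 17.268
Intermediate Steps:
-36792/36445 - 15225/(-833) = -36792*1/36445 - 15225*(-1/833) = -36792/36445 + 2175/119 = 74889627/4336955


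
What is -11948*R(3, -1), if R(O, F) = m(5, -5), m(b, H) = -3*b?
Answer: 179220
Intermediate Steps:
R(O, F) = -15 (R(O, F) = -3*5 = -15)
-11948*R(3, -1) = -11948*(-15) = 179220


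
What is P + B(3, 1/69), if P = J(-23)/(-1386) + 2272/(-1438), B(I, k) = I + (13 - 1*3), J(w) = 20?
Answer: 5683033/498267 ≈ 11.406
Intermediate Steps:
B(I, k) = 10 + I (B(I, k) = I + (13 - 3) = I + 10 = 10 + I)
P = -794438/498267 (P = 20/(-1386) + 2272/(-1438) = 20*(-1/1386) + 2272*(-1/1438) = -10/693 - 1136/719 = -794438/498267 ≈ -1.5944)
P + B(3, 1/69) = -794438/498267 + (10 + 3) = -794438/498267 + 13 = 5683033/498267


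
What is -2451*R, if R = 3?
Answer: -7353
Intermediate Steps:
-2451*R = -2451*3 = -7353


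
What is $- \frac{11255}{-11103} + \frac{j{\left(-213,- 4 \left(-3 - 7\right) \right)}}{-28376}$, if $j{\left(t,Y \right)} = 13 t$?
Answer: $\frac{350116087}{315058728} \approx 1.1113$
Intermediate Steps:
$- \frac{11255}{-11103} + \frac{j{\left(-213,- 4 \left(-3 - 7\right) \right)}}{-28376} = - \frac{11255}{-11103} + \frac{13 \left(-213\right)}{-28376} = \left(-11255\right) \left(- \frac{1}{11103}\right) - - \frac{2769}{28376} = \frac{11255}{11103} + \frac{2769}{28376} = \frac{350116087}{315058728}$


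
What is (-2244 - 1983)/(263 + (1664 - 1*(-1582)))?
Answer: -4227/3509 ≈ -1.2046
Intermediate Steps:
(-2244 - 1983)/(263 + (1664 - 1*(-1582))) = -4227/(263 + (1664 + 1582)) = -4227/(263 + 3246) = -4227/3509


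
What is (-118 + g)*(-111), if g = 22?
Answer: 10656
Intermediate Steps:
(-118 + g)*(-111) = (-118 + 22)*(-111) = -96*(-111) = 10656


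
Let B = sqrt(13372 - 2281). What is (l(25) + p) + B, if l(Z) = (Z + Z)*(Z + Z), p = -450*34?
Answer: -12800 + sqrt(11091) ≈ -12695.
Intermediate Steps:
p = -15300
B = sqrt(11091) ≈ 105.31
l(Z) = 4*Z**2 (l(Z) = (2*Z)*(2*Z) = 4*Z**2)
(l(25) + p) + B = (4*25**2 - 15300) + sqrt(11091) = (4*625 - 15300) + sqrt(11091) = (2500 - 15300) + sqrt(11091) = -12800 + sqrt(11091)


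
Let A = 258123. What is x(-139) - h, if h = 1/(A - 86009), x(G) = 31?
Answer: 5335533/172114 ≈ 31.000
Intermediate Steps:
h = 1/172114 (h = 1/(258123 - 86009) = 1/172114 ≈ 5.8101e-6)
x(-139) - h = 31 - 1*1/172114 = 31 - 1/172114 = 5335533/172114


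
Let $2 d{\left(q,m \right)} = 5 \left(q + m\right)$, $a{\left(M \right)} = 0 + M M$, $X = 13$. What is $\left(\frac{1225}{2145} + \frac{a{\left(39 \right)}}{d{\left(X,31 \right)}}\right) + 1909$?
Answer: $\frac{8251379}{4290} \approx 1923.4$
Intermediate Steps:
$a{\left(M \right)} = M^{2}$ ($a{\left(M \right)} = 0 + M^{2} = M^{2}$)
$d{\left(q,m \right)} = \frac{5 m}{2} + \frac{5 q}{2}$ ($d{\left(q,m \right)} = \frac{5 \left(q + m\right)}{2} = \frac{5 \left(m + q\right)}{2} = \frac{5 m + 5 q}{2} = \frac{5 m}{2} + \frac{5 q}{2}$)
$\left(\frac{1225}{2145} + \frac{a{\left(39 \right)}}{d{\left(X,31 \right)}}\right) + 1909 = \left(\frac{1225}{2145} + \frac{39^{2}}{\frac{5}{2} \cdot 31 + \frac{5}{2} \cdot 13}\right) + 1909 = \left(1225 \cdot \frac{1}{2145} + \frac{1521}{\frac{155}{2} + \frac{65}{2}}\right) + 1909 = \left(\frac{245}{429} + \frac{1521}{110}\right) + 1909 = \frac{61769}{4290} + 1909 = \frac{8251379}{4290}$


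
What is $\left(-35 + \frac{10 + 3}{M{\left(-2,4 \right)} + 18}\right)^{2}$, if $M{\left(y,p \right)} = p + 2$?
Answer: $\frac{683929}{576} \approx 1187.4$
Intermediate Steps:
$M{\left(y,p \right)} = 2 + p$
$\left(-35 + \frac{10 + 3}{M{\left(-2,4 \right)} + 18}\right)^{2} = \left(-35 + \frac{10 + 3}{\left(2 + 4\right) + 18}\right)^{2} = \left(-35 + \frac{13}{6 + 18}\right)^{2} = \left(-35 + \frac{13}{24}\right)^{2} = \left(- \frac{827}{24}\right)^{2} = \frac{683929}{576}$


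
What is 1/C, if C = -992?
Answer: -1/992 ≈ -0.0010081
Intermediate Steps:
1/C = 1/(-992) = -1/992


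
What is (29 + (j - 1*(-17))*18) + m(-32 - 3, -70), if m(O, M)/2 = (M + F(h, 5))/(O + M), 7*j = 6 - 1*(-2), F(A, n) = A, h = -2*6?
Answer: 5357/15 ≈ 357.13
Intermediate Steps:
h = -12
j = 8/7 (j = (6 - 1*(-2))/7 = (6 + 2)/7 = (⅐)*8 = 8/7 ≈ 1.1429)
m(O, M) = 2*(-12 + M)/(M + O) (m(O, M) = 2*((M - 12)/(O + M)) = 2*((-12 + M)/(M + O)) = 2*(-12 + M)/(M + O))
(29 + (j - 1*(-17))*18) + m(-32 - 3, -70) = (29 + (8/7 - 1*(-17))*18) + 2*(-12 - 70)/(-70 + (-32 - 3)) = (29 + (8/7 + 17)*18) + 2*(-82)/(-70 - 35) = (29 + (127/7)*18) + 2*(-82)/(-105) = (29 + 2286/7) + 2*(-1/105)*(-82) = 2489/7 + 164/105 = 5357/15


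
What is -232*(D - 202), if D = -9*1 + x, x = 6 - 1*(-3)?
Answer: 46864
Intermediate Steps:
x = 9 (x = 6 + 3 = 9)
D = 0 (D = -9*1 + 9 = -9 + 9 = 0)
-232*(D - 202) = -232*(0 - 202) = -232*(-202) = 46864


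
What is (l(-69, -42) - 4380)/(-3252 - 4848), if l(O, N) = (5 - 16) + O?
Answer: 223/405 ≈ 0.55062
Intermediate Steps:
l(O, N) = -11 + O
(l(-69, -42) - 4380)/(-3252 - 4848) = ((-11 - 69) - 4380)/(-3252 - 4848) = (-80 - 4380)/(-8100) = -4460*(-1/8100) = 223/405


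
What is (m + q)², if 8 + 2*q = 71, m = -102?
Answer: 19881/4 ≈ 4970.3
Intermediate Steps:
q = 63/2 (q = -4 + (½)*71 = -4 + 71/2 = 63/2 ≈ 31.500)
(m + q)² = (-102 + 63/2)² = (-141/2)² = 19881/4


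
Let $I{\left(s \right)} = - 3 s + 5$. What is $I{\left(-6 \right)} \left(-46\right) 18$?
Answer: $-19044$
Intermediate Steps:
$I{\left(s \right)} = 5 - 3 s$
$I{\left(-6 \right)} \left(-46\right) 18 = \left(5 - -18\right) \left(-46\right) 18 = \left(5 + 18\right) \left(-46\right) 18 = 23 \left(-46\right) 18 = \left(-1058\right) 18 = -19044$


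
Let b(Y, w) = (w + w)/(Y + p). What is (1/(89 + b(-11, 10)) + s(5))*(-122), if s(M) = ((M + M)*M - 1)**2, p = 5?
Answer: -75281320/257 ≈ -2.9292e+5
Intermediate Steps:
b(Y, w) = 2*w/(5 + Y) (b(Y, w) = (w + w)/(Y + 5) = (2*w)/(5 + Y) = 2*w/(5 + Y))
s(M) = (-1 + 2*M**2)**2 (s(M) = ((2*M)*M - 1)**2 = (2*M**2 - 1)**2 = (-1 + 2*M**2)**2)
(1/(89 + b(-11, 10)) + s(5))*(-122) = (1/(89 + 2*10/(5 - 11)) + (-1 + 2*5**2)**2)*(-122) = (1/(89 + 2*10/(-6)) + (-1 + 2*25)**2)*(-122) = (1/(89 + 2*10*(-1/6)) + (-1 + 50)**2)*(-122) = (1/(89 - 10/3) + 49**2)*(-122) = (1/(257/3) + 2401)*(-122) = (3/257 + 2401)*(-122) = (617060/257)*(-122) = -75281320/257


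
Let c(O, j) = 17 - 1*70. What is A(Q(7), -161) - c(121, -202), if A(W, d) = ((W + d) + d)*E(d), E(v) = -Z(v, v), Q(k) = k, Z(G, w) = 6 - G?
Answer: 52658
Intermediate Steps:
c(O, j) = -53 (c(O, j) = 17 - 70 = -53)
E(v) = -6 + v (E(v) = -(6 - v) = -6 + v)
A(W, d) = (-6 + d)*(W + 2*d) (A(W, d) = ((W + d) + d)*(-6 + d) = (W + 2*d)*(-6 + d) = (-6 + d)*(W + 2*d))
A(Q(7), -161) - c(121, -202) = (-6 - 161)*(7 + 2*(-161)) - 1*(-53) = -167*(7 - 322) + 53 = -167*(-315) + 53 = 52605 + 53 = 52658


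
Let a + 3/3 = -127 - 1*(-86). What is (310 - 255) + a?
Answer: 13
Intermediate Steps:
a = -42 (a = -1 + (-127 - 1*(-86)) = -1 + (-127 + 86) = -1 - 41 = -42)
(310 - 255) + a = (310 - 255) - 42 = 55 - 42 = 13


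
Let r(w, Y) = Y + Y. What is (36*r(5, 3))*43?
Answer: 9288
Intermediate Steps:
r(w, Y) = 2*Y
(36*r(5, 3))*43 = (36*(2*3))*43 = (36*6)*43 = 216*43 = 9288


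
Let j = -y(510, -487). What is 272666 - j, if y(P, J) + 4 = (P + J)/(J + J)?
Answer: 265572765/974 ≈ 2.7266e+5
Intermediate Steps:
y(P, J) = -4 + (J + P)/(2*J) (y(P, J) = -4 + (P + J)/(J + J) = -4 + (J + P)/((2*J)) = -4 + (J + P)*(1/(2*J)) = -4 + (J + P)/(2*J))
j = 3919/974 (j = -(510 - 7*(-487))/(2*(-487)) = -(-1)*(510 + 3409)/(2*487) = -(-1)*3919/(2*487) = -1*(-3919/974) = 3919/974 ≈ 4.0236)
272666 - j = 272666 - 1*3919/974 = 272666 - 3919/974 = 265572765/974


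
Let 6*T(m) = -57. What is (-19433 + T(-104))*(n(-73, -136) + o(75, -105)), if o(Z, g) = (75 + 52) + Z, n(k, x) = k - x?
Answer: -10304525/2 ≈ -5.1523e+6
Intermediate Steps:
o(Z, g) = 127 + Z
T(m) = -19/2 (T(m) = (⅙)*(-57) = -19/2)
(-19433 + T(-104))*(n(-73, -136) + o(75, -105)) = (-19433 - 19/2)*((-73 - 1*(-136)) + (127 + 75)) = -38885*((-73 + 136) + 202)/2 = -38885*(63 + 202)/2 = -38885/2*265 = -10304525/2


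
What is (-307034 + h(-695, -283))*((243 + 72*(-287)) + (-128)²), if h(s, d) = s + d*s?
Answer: 448284628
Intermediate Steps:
(-307034 + h(-695, -283))*((243 + 72*(-287)) + (-128)²) = (-307034 - 695*(1 - 283))*((243 + 72*(-287)) + (-128)²) = (-307034 - 695*(-282))*((243 - 20664) + 16384) = (-307034 + 195990)*(-20421 + 16384) = -111044*(-4037) = 448284628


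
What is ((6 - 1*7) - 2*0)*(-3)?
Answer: 3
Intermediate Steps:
((6 - 1*7) - 2*0)*(-3) = ((6 - 7) + 0)*(-3) = (-1 + 0)*(-3) = -1*(-3) = 3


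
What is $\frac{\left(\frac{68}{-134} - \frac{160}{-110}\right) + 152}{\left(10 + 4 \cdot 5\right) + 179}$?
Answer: $\frac{112722}{154033} \approx 0.7318$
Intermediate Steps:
$\frac{\left(\frac{68}{-134} - \frac{160}{-110}\right) + 152}{\left(10 + 4 \cdot 5\right) + 179} = \frac{\left(68 \left(- \frac{1}{134}\right) - - \frac{16}{11}\right) + 152}{\left(10 + 20\right) + 179} = \frac{\left(- \frac{34}{67} + \frac{16}{11}\right) + 152}{30 + 179} = \frac{\frac{698}{737} + 152}{209} = \frac{112722}{737} \cdot \frac{1}{209} = \frac{112722}{154033}$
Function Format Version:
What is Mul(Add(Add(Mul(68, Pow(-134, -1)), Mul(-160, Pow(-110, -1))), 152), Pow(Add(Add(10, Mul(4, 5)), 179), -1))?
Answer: Rational(112722, 154033) ≈ 0.73180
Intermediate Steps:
Mul(Add(Add(Mul(68, Pow(-134, -1)), Mul(-160, Pow(-110, -1))), 152), Pow(Add(Add(10, Mul(4, 5)), 179), -1)) = Mul(Add(Add(Mul(68, Rational(-1, 134)), Mul(-160, Rational(-1, 110))), 152), Pow(Add(Add(10, 20), 179), -1)) = Mul(Add(Add(Rational(-34, 67), Rational(16, 11)), 152), Pow(Add(30, 179), -1)) = Mul(Add(Rational(698, 737), 152), Pow(209, -1)) = Mul(Rational(112722, 737), Rational(1, 209)) = Rational(112722, 154033)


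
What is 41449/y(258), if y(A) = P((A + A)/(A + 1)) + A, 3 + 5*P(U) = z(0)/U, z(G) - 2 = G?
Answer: 10693842/66461 ≈ 160.90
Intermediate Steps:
z(G) = 2 + G
P(U) = -3/5 + 2/(5*U) (P(U) = -3/5 + ((2 + 0)/U)/5 = -3/5 + (2/U)/5 = -3/5 + 2/(5*U))
y(A) = A + (1 + A)*(2 - 6*A/(1 + A))/(10*A) (y(A) = (2 - 3*(A + A)/(A + 1))/(5*(((A + A)/(A + 1)))) + A = (2 - 3*2*A/(1 + A))/(5*(((2*A)/(1 + A)))) + A = (2 - 6*A/(1 + A))/(5*((2*A/(1 + A)))) + A = ((1 + A)/(2*A))*(2 - 6*A/(1 + A))/5 + A = (1 + A)*(2 - 6*A/(1 + A))/(10*A) + A = A + (1 + A)*(2 - 6*A/(1 + A))/(10*A))
41449/y(258) = 41449/(-2/5 + 258 + (1/5)/258) = 41449/(-2/5 + 258 + (1/5)*(1/258)) = 41449/(-2/5 + 258 + 1/1290) = 41449/(66461/258) = 41449*(258/66461) = 10693842/66461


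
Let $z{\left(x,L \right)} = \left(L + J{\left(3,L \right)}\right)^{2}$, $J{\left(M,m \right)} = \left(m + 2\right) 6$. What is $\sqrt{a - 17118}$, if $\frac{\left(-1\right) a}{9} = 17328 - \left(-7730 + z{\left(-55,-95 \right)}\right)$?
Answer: $3 \sqrt{399449} \approx 1896.1$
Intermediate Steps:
$J{\left(M,m \right)} = 12 + 6 m$ ($J{\left(M,m \right)} = \left(2 + m\right) 6 = 12 + 6 m$)
$z{\left(x,L \right)} = \left(12 + 7 L\right)^{2}$ ($z{\left(x,L \right)} = \left(L + \left(12 + 6 L\right)\right)^{2} = \left(12 + 7 L\right)^{2}$)
$a = 3612159$ ($a = - 9 \left(17328 - \left(-7730 + \left(12 + 7 \left(-95\right)\right)^{2}\right)\right) = - 9 \left(17328 - \left(-7730 + \left(12 - 665\right)^{2}\right)\right) = - 9 \left(17328 - \left(-7730 + \left(-653\right)^{2}\right)\right) = - 9 \left(17328 - \left(-7730 + 426409\right)\right) = - 9 \left(17328 - 418679\right) = \left(-9\right) \left(-401351\right) = 3612159$)
$\sqrt{a - 17118} = \sqrt{3612159 - 17118} = \sqrt{3595041} = 3 \sqrt{399449}$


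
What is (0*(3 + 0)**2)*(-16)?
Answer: 0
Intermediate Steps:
(0*(3 + 0)**2)*(-16) = (0*3**2)*(-16) = (0*9)*(-16) = 0*(-16) = 0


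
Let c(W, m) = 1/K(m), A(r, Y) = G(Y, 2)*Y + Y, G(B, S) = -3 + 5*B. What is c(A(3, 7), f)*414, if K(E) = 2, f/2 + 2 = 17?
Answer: 207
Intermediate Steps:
f = 30 (f = -4 + 2*17 = -4 + 34 = 30)
A(r, Y) = Y + Y*(-3 + 5*Y) (A(r, Y) = (-3 + 5*Y)*Y + Y = Y*(-3 + 5*Y) + Y = Y + Y*(-3 + 5*Y))
c(W, m) = ½ (c(W, m) = 1/2 = ½)
c(A(3, 7), f)*414 = (½)*414 = 207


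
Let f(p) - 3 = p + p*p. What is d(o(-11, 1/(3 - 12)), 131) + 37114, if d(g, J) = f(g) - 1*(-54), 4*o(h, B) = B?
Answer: 48173581/1296 ≈ 37171.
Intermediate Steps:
o(h, B) = B/4
f(p) = 3 + p + p² (f(p) = 3 + (p + p*p) = 3 + (p + p²) = 3 + p + p²)
d(g, J) = 57 + g + g² (d(g, J) = (3 + g + g²) - 1*(-54) = (3 + g + g²) + 54 = 57 + g + g²)
d(o(-11, 1/(3 - 12)), 131) + 37114 = (57 + 1/(4*(3 - 12)) + (1/(4*(3 - 12)))²) + 37114 = (57 + (¼)/(-9) + ((¼)/(-9))²) + 37114 = (57 + (¼)*(-⅑) + ((¼)*(-⅑))²) + 37114 = (57 - 1/36 + (-1/36)²) + 37114 = (57 - 1/36 + 1/1296) + 37114 = 73837/1296 + 37114 = 48173581/1296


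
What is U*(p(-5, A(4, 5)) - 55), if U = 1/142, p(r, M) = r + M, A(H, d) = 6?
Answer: -27/71 ≈ -0.38028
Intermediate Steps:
p(r, M) = M + r
U = 1/142 ≈ 0.0070423
U*(p(-5, A(4, 5)) - 55) = ((6 - 5) - 55)/142 = (1 - 55)/142 = (1/142)*(-54) = -27/71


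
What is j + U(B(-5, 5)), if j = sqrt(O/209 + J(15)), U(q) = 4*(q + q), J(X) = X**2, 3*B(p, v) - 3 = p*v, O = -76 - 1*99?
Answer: -176/3 + 5*sqrt(391666)/209 ≈ -43.695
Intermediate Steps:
O = -175 (O = -76 - 99 = -175)
B(p, v) = 1 + p*v/3 (B(p, v) = 1 + (p*v)/3 = 1 + p*v/3)
U(q) = 8*q (U(q) = 4*(2*q) = 8*q)
j = 5*sqrt(391666)/209 (j = sqrt(-175/209 + 15**2) = sqrt(-175*1/209 + 225) = sqrt(-175/209 + 225) = sqrt(46850/209) = 5*sqrt(391666)/209 ≈ 14.972)
j + U(B(-5, 5)) = 5*sqrt(391666)/209 + 8*(1 + (1/3)*(-5)*5) = 5*sqrt(391666)/209 + 8*(1 - 25/3) = 5*sqrt(391666)/209 + 8*(-22/3) = 5*sqrt(391666)/209 - 176/3 = -176/3 + 5*sqrt(391666)/209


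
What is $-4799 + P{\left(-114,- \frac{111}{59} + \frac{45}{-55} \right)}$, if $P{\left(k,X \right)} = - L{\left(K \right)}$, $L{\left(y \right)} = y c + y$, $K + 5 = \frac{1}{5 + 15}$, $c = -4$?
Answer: $- \frac{96277}{20} \approx -4813.9$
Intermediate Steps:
$K = - \frac{99}{20}$ ($K = -5 + \frac{1}{5 + 15} = -5 + \frac{1}{20} = - \frac{99}{20} \approx -4.95$)
$L{\left(y \right)} = - 3 y$ ($L{\left(y \right)} = y \left(-4\right) + y = - 4 y + y = - 3 y$)
$P{\left(k,X \right)} = - \frac{297}{20}$ ($P{\left(k,X \right)} = - \frac{\left(-3\right) \left(-99\right)}{20} = \left(-1\right) \frac{297}{20} = - \frac{297}{20}$)
$-4799 + P{\left(-114,- \frac{111}{59} + \frac{45}{-55} \right)} = -4799 - \frac{297}{20} = - \frac{96277}{20}$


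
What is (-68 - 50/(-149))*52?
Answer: -524264/149 ≈ -3518.6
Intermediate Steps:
(-68 - 50/(-149))*52 = (-68 - 50*(-1/149))*52 = (-68 + 50/149)*52 = -10082/149*52 = -524264/149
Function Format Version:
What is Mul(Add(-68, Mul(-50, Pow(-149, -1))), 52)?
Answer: Rational(-524264, 149) ≈ -3518.6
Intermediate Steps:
Mul(Add(-68, Mul(-50, Pow(-149, -1))), 52) = Mul(Add(-68, Mul(-50, Rational(-1, 149))), 52) = Mul(Add(-68, Rational(50, 149)), 52) = Mul(Rational(-10082, 149), 52) = Rational(-524264, 149)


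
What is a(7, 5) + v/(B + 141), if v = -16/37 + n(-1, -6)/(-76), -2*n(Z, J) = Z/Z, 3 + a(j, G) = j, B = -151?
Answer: 45471/11248 ≈ 4.0426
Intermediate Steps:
a(j, G) = -3 + j
n(Z, J) = -½ (n(Z, J) = -Z/(2*Z) = -½*1 = -½)
v = -2395/5624 (v = -16/37 - ½/(-76) = -16*1/37 - ½*(-1/76) = -16/37 + 1/152 = -2395/5624 ≈ -0.42585)
a(7, 5) + v/(B + 141) = (-3 + 7) - 2395/5624/(-151 + 141) = 4 - 2395/5624/(-10) = 4 - ⅒*(-2395/5624) = 4 + 479/11248 = 45471/11248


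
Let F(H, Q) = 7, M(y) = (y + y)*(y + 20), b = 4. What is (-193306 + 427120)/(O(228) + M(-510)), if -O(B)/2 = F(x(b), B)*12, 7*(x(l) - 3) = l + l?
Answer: 5567/11896 ≈ 0.46797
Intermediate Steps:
x(l) = 3 + 2*l/7 (x(l) = 3 + (l + l)/7 = 3 + (2*l)/7 = 3 + 2*l/7)
M(y) = 2*y*(20 + y) (M(y) = (2*y)*(20 + y) = 2*y*(20 + y))
O(B) = -168 (O(B) = -14*12 = -2*84 = -168)
(-193306 + 427120)/(O(228) + M(-510)) = (-193306 + 427120)/(-168 + 2*(-510)*(20 - 510)) = 233814/(-168 + 2*(-510)*(-490)) = 233814/(-168 + 499800) = 233814/499632 = 233814*(1/499632) = 5567/11896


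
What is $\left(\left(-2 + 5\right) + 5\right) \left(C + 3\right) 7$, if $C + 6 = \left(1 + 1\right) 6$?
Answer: $504$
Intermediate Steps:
$C = 6$ ($C = -6 + \left(1 + 1\right) 6 = -6 + 2 \cdot 6 = -6 + 12 = 6$)
$\left(\left(-2 + 5\right) + 5\right) \left(C + 3\right) 7 = \left(\left(-2 + 5\right) + 5\right) \left(6 + 3\right) 7 = \left(3 + 5\right) 9 \cdot 7 = 8 \cdot 9 \cdot 7 = 72 \cdot 7 = 504$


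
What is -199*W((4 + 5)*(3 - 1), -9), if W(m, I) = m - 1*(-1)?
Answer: -3781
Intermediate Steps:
W(m, I) = 1 + m (W(m, I) = m + 1 = 1 + m)
-199*W((4 + 5)*(3 - 1), -9) = -199*(1 + (4 + 5)*(3 - 1)) = -199*(1 + 9*2) = -199*(1 + 18) = -199*19 = -3781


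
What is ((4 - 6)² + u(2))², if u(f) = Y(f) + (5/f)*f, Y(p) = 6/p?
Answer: 144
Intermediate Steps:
u(f) = 5 + 6/f (u(f) = 6/f + (5/f)*f = 6/f + 5 = 5 + 6/f)
((4 - 6)² + u(2))² = ((4 - 6)² + (5 + 6/2))² = ((-2)² + (5 + 6*(½)))² = (4 + (5 + 3))² = (4 + 8)² = 12² = 144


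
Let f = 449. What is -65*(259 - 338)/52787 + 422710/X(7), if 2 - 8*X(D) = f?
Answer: -178506446815/23595789 ≈ -7565.2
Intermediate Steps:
X(D) = -447/8 (X(D) = ¼ - ⅛*449 = ¼ - 449/8 = -447/8)
-65*(259 - 338)/52787 + 422710/X(7) = -65*(259 - 338)/52787 + 422710/(-447/8) = -65*(-79)*(1/52787) + 422710*(-8/447) = 5135*(1/52787) - 3381680/447 = 5135/52787 - 3381680/447 = -178506446815/23595789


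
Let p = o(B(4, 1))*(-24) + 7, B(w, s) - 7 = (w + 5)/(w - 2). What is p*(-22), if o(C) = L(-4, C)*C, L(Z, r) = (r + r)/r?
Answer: 11990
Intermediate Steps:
L(Z, r) = 2 (L(Z, r) = (2*r)/r = 2)
B(w, s) = 7 + (5 + w)/(-2 + w) (B(w, s) = 7 + (w + 5)/(w - 2) = 7 + (5 + w)/(-2 + w))
o(C) = 2*C
p = -545 (p = (2*((-9 + 8*4)/(-2 + 4)))*(-24) + 7 = (2*((-9 + 32)/2))*(-24) + 7 = (2*((1/2)*23))*(-24) + 7 = (2*(23/2))*(-24) + 7 = 23*(-24) + 7 = -552 + 7 = -545)
p*(-22) = -545*(-22) = 11990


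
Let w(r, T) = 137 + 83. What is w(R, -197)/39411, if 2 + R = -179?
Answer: 220/39411 ≈ 0.0055822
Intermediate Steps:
R = -181 (R = -2 - 179 = -181)
w(r, T) = 220
w(R, -197)/39411 = 220/39411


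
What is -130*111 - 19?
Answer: -14449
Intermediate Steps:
-130*111 - 19 = -14430 - 19 = -14449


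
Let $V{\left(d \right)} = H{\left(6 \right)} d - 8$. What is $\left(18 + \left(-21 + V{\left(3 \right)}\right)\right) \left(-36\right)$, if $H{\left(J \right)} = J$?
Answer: $-252$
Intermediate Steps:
$V{\left(d \right)} = -8 + 6 d$ ($V{\left(d \right)} = 6 d - 8 = -8 + 6 d$)
$\left(18 + \left(-21 + V{\left(3 \right)}\right)\right) \left(-36\right) = \left(18 + \left(-21 + \left(-8 + 6 \cdot 3\right)\right)\right) \left(-36\right) = \left(18 + \left(-21 + \left(-8 + 18\right)\right)\right) \left(-36\right) = \left(18 + \left(-21 + 10\right)\right) \left(-36\right) = \left(18 - 11\right) \left(-36\right) = 7 \left(-36\right) = -252$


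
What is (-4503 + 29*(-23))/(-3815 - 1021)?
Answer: 2585/2418 ≈ 1.0691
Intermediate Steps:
(-4503 + 29*(-23))/(-3815 - 1021) = (-4503 - 667)/(-4836) = -5170*(-1/4836) = 2585/2418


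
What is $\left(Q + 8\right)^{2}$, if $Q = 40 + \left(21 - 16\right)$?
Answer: $2809$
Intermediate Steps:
$Q = 45$ ($Q = 40 + \left(21 - 16\right) = 40 + 5 = 45$)
$\left(Q + 8\right)^{2} = \left(45 + 8\right)^{2} = 53^{2} = 2809$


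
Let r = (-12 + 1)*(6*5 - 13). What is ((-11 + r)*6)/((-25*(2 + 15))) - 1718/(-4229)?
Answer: 5754202/1797325 ≈ 3.2015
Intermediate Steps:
r = -187 (r = -11*(30 - 13) = -11*17 = -187)
((-11 + r)*6)/((-25*(2 + 15))) - 1718/(-4229) = ((-11 - 187)*6)/((-25*(2 + 15))) - 1718/(-4229) = (-198*6)/((-25*17)) - 1718*(-1/4229) = -1188/(-425) + 1718/4229 = -1188*(-1/425) + 1718/4229 = 1188/425 + 1718/4229 = 5754202/1797325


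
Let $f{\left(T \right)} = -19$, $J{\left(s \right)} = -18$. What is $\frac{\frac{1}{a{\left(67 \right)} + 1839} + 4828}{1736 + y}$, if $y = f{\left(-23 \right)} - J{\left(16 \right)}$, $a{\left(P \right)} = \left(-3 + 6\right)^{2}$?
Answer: $\frac{1784429}{641256} \approx 2.7827$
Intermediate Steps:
$a{\left(P \right)} = 9$ ($a{\left(P \right)} = 3^{2} = 9$)
$y = -1$ ($y = -19 - -18 = -19 + 18 = -1$)
$\frac{\frac{1}{a{\left(67 \right)} + 1839} + 4828}{1736 + y} = \frac{\frac{1}{9 + 1839} + 4828}{1736 - 1} = \frac{\frac{1}{1848} + 4828}{1735} = \left(\frac{1}{1848} + 4828\right) \frac{1}{1735} = \frac{8922145}{1848} \cdot \frac{1}{1735} = \frac{1784429}{641256}$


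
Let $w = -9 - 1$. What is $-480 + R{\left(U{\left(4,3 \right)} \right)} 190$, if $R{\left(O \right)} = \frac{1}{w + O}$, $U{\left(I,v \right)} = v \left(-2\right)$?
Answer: $- \frac{3935}{8} \approx -491.88$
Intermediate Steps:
$w = -10$
$U{\left(I,v \right)} = - 2 v$
$R{\left(O \right)} = \frac{1}{-10 + O}$
$-480 + R{\left(U{\left(4,3 \right)} \right)} 190 = -480 + \frac{1}{-10 - 6} \cdot 190 = -480 + \frac{1}{-16} \cdot 190 = -480 - \frac{95}{8} = - \frac{3935}{8}$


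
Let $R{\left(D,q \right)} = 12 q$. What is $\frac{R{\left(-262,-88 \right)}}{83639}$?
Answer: $- \frac{1056}{83639} \approx -0.012626$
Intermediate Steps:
$\frac{R{\left(-262,-88 \right)}}{83639} = \frac{12 \left(-88\right)}{83639} = \left(-1056\right) \frac{1}{83639} = - \frac{1056}{83639}$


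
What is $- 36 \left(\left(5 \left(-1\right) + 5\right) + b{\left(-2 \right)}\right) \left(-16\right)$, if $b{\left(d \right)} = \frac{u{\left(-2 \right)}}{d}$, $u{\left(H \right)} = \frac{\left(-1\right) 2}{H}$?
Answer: $-288$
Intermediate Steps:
$u{\left(H \right)} = - \frac{2}{H}$
$b{\left(d \right)} = \frac{1}{d}$ ($b{\left(d \right)} = \frac{\left(-2\right) \frac{1}{-2}}{d} = \frac{\left(-2\right) \left(- \frac{1}{2}\right)}{d} = 1 \frac{1}{d} = \frac{1}{d}$)
$- 36 \left(\left(5 \left(-1\right) + 5\right) + b{\left(-2 \right)}\right) \left(-16\right) = - 36 \left(\left(5 \left(-1\right) + 5\right) + \frac{1}{-2}\right) \left(-16\right) = - 36 \left(\left(-5 + 5\right) - \frac{1}{2}\right) \left(-16\right) = - 36 \left(0 - \frac{1}{2}\right) \left(-16\right) = - 36 \left(\left(- \frac{1}{2}\right) \left(-16\right)\right) = \left(-36\right) 8 = -288$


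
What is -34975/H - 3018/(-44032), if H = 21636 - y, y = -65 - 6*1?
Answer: -737253737/477901312 ≈ -1.5427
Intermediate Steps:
y = -71 (y = -65 - 6 = -71)
H = 21707 (H = 21636 - 1*(-71) = 21636 + 71 = 21707)
-34975/H - 3018/(-44032) = -34975/21707 - 3018/(-44032) = -34975*1/21707 - 3018*(-1/44032) = -34975/21707 + 1509/22016 = -737253737/477901312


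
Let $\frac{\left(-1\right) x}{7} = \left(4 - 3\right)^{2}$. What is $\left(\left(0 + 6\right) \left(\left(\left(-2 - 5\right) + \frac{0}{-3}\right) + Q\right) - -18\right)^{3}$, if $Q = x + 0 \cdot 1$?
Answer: $-287496$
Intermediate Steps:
$x = -7$ ($x = - 7 \left(4 - 3\right)^{2} = - 7 \cdot 1^{2} = \left(-7\right) 1 = -7$)
$Q = -7$ ($Q = -7 + 0 \cdot 1 = -7 + 0 = -7$)
$\left(\left(0 + 6\right) \left(\left(\left(-2 - 5\right) + \frac{0}{-3}\right) + Q\right) - -18\right)^{3} = \left(\left(0 + 6\right) \left(\left(\left(-2 - 5\right) + \frac{0}{-3}\right) - 7\right) - -18\right)^{3} = \left(6 \left(\left(-7 + 0 \left(- \frac{1}{3}\right)\right) - 7\right) + 18\right)^{3} = \left(6 \left(\left(-7 + 0\right) - 7\right) + 18\right)^{3} = \left(6 \left(-7 - 7\right) + 18\right)^{3} = \left(6 \left(-14\right) + 18\right)^{3} = \left(-84 + 18\right)^{3} = \left(-66\right)^{3} = -287496$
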